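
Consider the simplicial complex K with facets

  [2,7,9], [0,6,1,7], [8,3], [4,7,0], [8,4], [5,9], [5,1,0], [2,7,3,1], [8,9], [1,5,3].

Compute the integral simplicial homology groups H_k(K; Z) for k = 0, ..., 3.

H_0 ≅ Z,  H_1 ≅ Z^3,  H_2 = 0,  H_3 = 0.

Fix the vertex order 0 < 1 < 2 < 3 < 4 < 5 < 6 < 7 < 8 < 9 and write every simplex with vertices in increasing order. Then dim K = 3 and the simplices of K are:

  0-simplices (10): [0], [1], [2], [3], [4], [5], [6], [7], [8], [9]
  1-simplices (22): [0,1], [0,4], [0,5], [0,6], [0,7], [1,2], [1,3], [1,5], [1,6], [1,7], [2,3], [2,7], [2,9], [3,5], [3,7], [3,8], [4,7], [4,8], [5,9], [6,7], [7,9], [8,9]
  2-simplices (12): [0,1,5], [0,1,6], [0,1,7], [0,4,7], [0,6,7], [1,2,3], [1,2,7], [1,3,5], [1,3,7], [1,6,7], [2,3,7], [2,7,9]
  3-simplices (2): [0,1,6,7], [1,2,3,7]

so the chain groups are C_0 ≅ Z^10, C_1 ≅ Z^22, C_2 ≅ Z^12, C_3 ≅ Z^2.

∂_1: C_1 → C_0 sends each edge [p,q] (with p < q) to q − p.
This gives a 10×22 integer matrix of rank 9; reducing to Smith normal form yields diagonal entries (1,1,1,1,1,1,1,1,1).

Boundary ∂_2: C_2 → C_1 acts by ∂[p,q,r] = [q,r] − [p,r] + [p,q]. For instance
  ∂[2,7,9] = [7,9] − [2,9] + [2,7],
  ∂[1,2,7] = [2,7] − [1,7] + [1,2].
The 22×12 boundary matrix has rank 10 and Smith normal form diag(1,1,1,1,1,1,1,1,1,1).

Boundary ∂_3: C_3 → C_2 sends each 3-simplex σ to the alternating sum Σ_i (−1)^i (σ with its i-th vertex removed). For instance
  ∂[1,2,3,7] = [2,3,7] − [1,3,7] + [1,2,7] − [1,2,3],
  ∂[0,1,6,7] = [1,6,7] − [0,6,7] + [0,1,7] − [0,1,6].
As a 12×2 matrix over Z this has rank 2, with invariant factors (1,1).

Now H_k = ker ∂_k / im ∂_{k+1}, so:

  H_0: rank C_0 − rank ∂_1 = 10 − 9 = 1, and the invariant factors of ∂_1 are all 1, so H_0 ≅ Z.
  H_1: rank ker ∂_1 − rank ∂_2 = (22 − 9) − 10 = 3, and the invariant factors of ∂_2 are all 1, so H_1 ≅ Z^3.
  H_2: rank ker ∂_2 − rank ∂_3 = (12 − 10) − 2 = 0, and the invariant factors of ∂_3 are all 1, so H_2 ≅ 0.
  H_3: rank ker ∂_3 − rank ∂_4 = (2 − 2) − 0 = 0, and there is no ∂_4, so H_3 ≅ 0.

As a check, the Euler characteristic is 10 − 22 + 12 − 2 = -2, which agrees with 1 − 3 + 0 − 0 = -2.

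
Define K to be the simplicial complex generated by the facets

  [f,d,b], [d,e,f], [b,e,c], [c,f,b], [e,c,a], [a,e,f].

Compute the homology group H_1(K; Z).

H_1 ≅ Z.

Order the vertices as a < b < c < d < e < f. Listing each simplex with vertices in this order, K has dimension 2 with simplices:

  0-simplices (6): a, b, c, d, e, f
  1-simplices (12): ac, ae, af, bc, bd, be, bf, ce, cf, de, df, ef
  2-simplices (6): ace, aef, bce, bcf, bdf, def

giving chain groups C_0 ≅ Z^6, C_1 ≅ Z^12, C_2 ≅ Z^6.

∂_1: C_1 → C_0 sends each edge [p,q] (with p < q) to q − p.
As a 6×12 matrix over Z this has rank 5, with invariant factors (1,1,1,1,1).

The boundary map ∂_2: C_2 → C_1 maps a triangle to the signed sum of its edges. For instance
  ∂ace = ce − ae + ac,
  ∂bcf = cf − bf + bc.
The 12×6 boundary matrix has rank 6 and Smith normal form diag(1,1,1,1,1,1).

Computing H_k = (kernel of ∂_k) / (image of ∂_{k+1}):

  H_1: rank ker ∂_1 − rank ∂_2 = (12 − 5) − 6 = 1, and the invariant factors of ∂_2 are all 1, so H_1 = Z.

(K is a triangulation of the cylinder S^1 x I.)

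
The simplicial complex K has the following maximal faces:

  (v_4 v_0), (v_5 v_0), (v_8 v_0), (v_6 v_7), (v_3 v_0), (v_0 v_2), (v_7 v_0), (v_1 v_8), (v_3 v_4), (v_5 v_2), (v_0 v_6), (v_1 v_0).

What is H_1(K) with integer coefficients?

H_1 ≅ Z^4.

We work with the vertex ordering v_0 < v_1 < v_2 < v_3 < v_4 < v_5 < v_6 < v_7 < v_8. The simplices of K, each written with vertices in increasing order, are:

  0-simplices (9): [v_0], [v_1], [v_2], [v_3], [v_4], [v_5], [v_6], [v_7], [v_8]
  1-simplices (12): [v_0,v_1], [v_0,v_2], [v_0,v_3], [v_0,v_4], [v_0,v_5], [v_0,v_6], [v_0,v_7], [v_0,v_8], [v_1,v_8], [v_2,v_5], [v_3,v_4], [v_6,v_7]

so the chain groups are C_0 ≅ Z^9, C_1 ≅ Z^12.

∂_1: C_1 → C_0 maps an edge to its endpoints' difference, ∂[p,q] = q − p.
The 9×12 boundary matrix has rank 8 and Smith normal form diag(1,1,1,1,1,1,1,1).

Reading off H_k = ker ∂_k / im ∂_{k+1}:

  H_1: rank ker ∂_1 − rank ∂_2 = (12 − 8) − 0 = 4, and there is no ∂_2, so H_1 = Z^4.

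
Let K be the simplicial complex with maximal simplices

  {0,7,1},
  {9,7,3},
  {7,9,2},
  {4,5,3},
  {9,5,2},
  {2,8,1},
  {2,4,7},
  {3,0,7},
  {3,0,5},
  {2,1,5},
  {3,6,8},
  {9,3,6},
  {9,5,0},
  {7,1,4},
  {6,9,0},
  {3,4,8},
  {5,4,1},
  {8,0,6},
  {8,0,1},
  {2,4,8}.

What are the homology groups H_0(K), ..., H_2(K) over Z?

H_0 = Z,  H_1 = Z ⊕ Z_2,  H_2 = 0.

Order the vertices as 0 < 1 < 2 < 3 < 4 < 5 < 6 < 7 < 8 < 9. Listing each simplex with vertices in this order, K has dimension 2 with simplices:

  0-simplices (10): [0], [1], [2], [3], [4], [5], [6], [7], [8], [9]
  1-simplices (30): (30 of them)
  2-simplices (20): (20 of them)

so the chain groups are C_0 ≅ Z^10, C_1 ≅ Z^30, C_2 ≅ Z^20.

∂_1: C_1 → C_0 maps an edge to its endpoints' difference, ∂[p,q] = q − p. For instance
  ∂[7,9] = [9] − [7].
This gives a 10×30 integer matrix of rank 9; reducing to Smith normal form yields diagonal entries (1,1,1,1,1,1,1,1,1).

∂_2: C_2 → C_1 sends each 2-simplex [p,q,r] to [q,r] − [p,r] + [p,q]. For instance
  ∂[0,5,9] = [5,9] − [0,9] + [0,5],
  ∂[0,3,7] = [3,7] − [0,7] + [0,3].
As a 30×20 matrix over Z this has rank 20, with invariant factors (1,1,1,1,1,1,1,1,1,1,1,1,1,1,1,1,1,1,1,2).

Computing H_k = (kernel of ∂_k) / (image of ∂_{k+1}):

  H_0: rank C_0 − rank ∂_1 = 10 − 9 = 1, and the invariant factors of ∂_1 are all 1, so H_0 ≅ Z.
  H_1: rank ker ∂_1 − rank ∂_2 = (30 − 9) − 20 = 1, and ∂_2 has invariant factor 2 > 1, so H_1 ≅ Z ⊕ Z_2.
  H_2: rank ker ∂_2 − rank ∂_3 = (20 − 20) − 0 = 0, and there is no ∂_3, so H_2 ≅ 0.

As a check, the Euler characteristic is 10 − 30 + 20 = 0, which agrees with 1 − 1 + 0 = 0.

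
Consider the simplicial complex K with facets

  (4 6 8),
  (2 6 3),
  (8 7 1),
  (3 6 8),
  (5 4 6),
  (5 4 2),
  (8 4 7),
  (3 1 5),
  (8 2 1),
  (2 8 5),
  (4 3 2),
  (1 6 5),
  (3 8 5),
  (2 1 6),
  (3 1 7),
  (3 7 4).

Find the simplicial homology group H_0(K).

K has 8 vertices, 24 edges, 16 triangles.
rank ∂_0 = 0, rank ∂_1 = 7 ⇒ b_0 = 8 − 0 − 7 = 1; all invariant factors of ∂_1 are 1 so no torsion. So H_0 ≅ Z.

H_0 ≅ Z.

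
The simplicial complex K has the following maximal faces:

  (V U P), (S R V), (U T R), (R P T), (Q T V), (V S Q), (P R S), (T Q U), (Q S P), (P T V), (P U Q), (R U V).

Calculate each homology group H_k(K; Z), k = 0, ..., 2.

H_0 ≅ Z,  H_1 ≅ Z_2,  H_2 = 0.

Order the vertices as P < Q < R < S < T < U < V. Listing each simplex with vertices in this order, K has dimension 2 with simplices:

  0-simplices (7): P, Q, R, S, T, U, V
  1-simplices (18): PQ, PR, PS, PT, PU, PV, QS, QT, QU, QV, RS, RT, RU, RV, SV, TU, TV, UV
  2-simplices (12): PQS, PQU, PRS, PRT, PTV, PUV, QSV, QTU, QTV, RSV, RTU, RUV

Hence C_0 ≅ Z^7, C_1 ≅ Z^18, C_2 ≅ Z^12.

The boundary map ∂_1: C_1 → C_0 sends each edge [p,q] (with p < q) to q − p.
This gives a 7×18 integer matrix of rank 6; reducing to Smith normal form yields diagonal entries (1,1,1,1,1,1).

The boundary map ∂_2: C_2 → C_1 sends each 2-simplex [p,q,r] to [q,r] − [p,r] + [p,q]. For instance
  ∂PRS = RS − PS + PR,
  ∂PRT = RT − PT + PR.
As a 18×12 matrix over Z this has rank 12, with invariant factors (1,1,1,1,1,1,1,1,1,1,1,2).

Now H_k = ker ∂_k / im ∂_{k+1}, so:

  H_0: rank C_0 − rank ∂_1 = 7 − 6 = 1, and the invariant factors of ∂_1 are all 1, so H_0 = Z.
  H_1: rank ker ∂_1 − rank ∂_2 = (18 − 6) − 12 = 0, and ∂_2 has invariant factor 2 > 1, so H_1 = Z_2.
  H_2: rank ker ∂_2 − rank ∂_3 = (12 − 12) − 0 = 0, and there is no ∂_3, so H_2 = 0.

As a check, the Euler characteristic is 7 − 18 + 12 = 1, which agrees with 1 − 0 + 0 = 1.
(K is a triangulation of the real projective plane RP^2.)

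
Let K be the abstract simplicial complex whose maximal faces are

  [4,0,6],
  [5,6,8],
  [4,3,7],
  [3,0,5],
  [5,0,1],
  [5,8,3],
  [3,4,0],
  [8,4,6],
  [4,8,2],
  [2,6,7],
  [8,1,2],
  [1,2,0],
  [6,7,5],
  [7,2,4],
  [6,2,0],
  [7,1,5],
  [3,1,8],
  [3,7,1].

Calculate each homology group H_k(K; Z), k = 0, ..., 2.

H_0 = Z,  H_1 = Z ⊕ Z/2,  H_2 = 0.

Fix the vertex order 0 < 1 < 2 < 3 < 4 < 5 < 6 < 7 < 8 and write every simplex with vertices in increasing order. Then dim K = 2 and the simplices of K are:

  0-simplices (9): [0], [1], [2], [3], [4], [5], [6], [7], [8]
  1-simplices (27): (27 of them)
  2-simplices (18): [0,1,2], [0,1,5], [0,2,6], [0,3,4], [0,3,5], [0,4,6], [1,2,8], [1,3,7], [1,3,8], [1,5,7], [2,4,7], [2,4,8], [2,6,7], [3,4,7], [3,5,8], [4,6,8], [5,6,7], [5,6,8]

so the chain groups are C_0 ≅ Z^9, C_1 ≅ Z^27, C_2 ≅ Z^18.

The boundary map ∂_1: C_1 → C_0 sends each edge [p,q] (with p < q) to q − p. For instance
  ∂[1,5] = [5] − [1].
This gives a 9×27 integer matrix of rank 8; reducing to Smith normal form yields diagonal entries (1,1,1,1,1,1,1,1).

Boundary ∂_2: C_2 → C_1 sends each 2-simplex [p,q,r] to [q,r] − [p,r] + [p,q]. For instance
  ∂[0,1,2] = [1,2] − [0,2] + [0,1],
  ∂[4,6,8] = [6,8] − [4,8] + [4,6].
The 27×18 boundary matrix has rank 18 and Smith normal form diag(1,1,1,1,1,1,1,1,1,1,1,1,1,1,1,1,1,2).

Reading off H_k = ker ∂_k / im ∂_{k+1}:

  H_0: rank C_0 − rank ∂_1 = 9 − 8 = 1, and the invariant factors of ∂_1 are all 1, so H_0 = Z.
  H_1: rank ker ∂_1 − rank ∂_2 = (27 − 8) − 18 = 1, and ∂_2 has invariant factor 2 > 1, so H_1 = Z ⊕ Z/2.
  H_2: rank ker ∂_2 − rank ∂_3 = (18 − 18) − 0 = 0, and there is no ∂_3, so H_2 = 0.

As a check, the Euler characteristic is 9 − 27 + 18 = 0, which agrees with 1 − 1 + 0 = 0.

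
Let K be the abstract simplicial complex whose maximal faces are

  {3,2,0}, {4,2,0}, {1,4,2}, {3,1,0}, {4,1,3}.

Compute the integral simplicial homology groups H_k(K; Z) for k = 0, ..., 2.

H_0 = Z,  H_1 = Z,  H_2 = 0.

Fix the vertex order 0 < 1 < 2 < 3 < 4 and write every simplex with vertices in increasing order. Then dim K = 2 and the simplices of K are:

  0-simplices (5): [0], [1], [2], [3], [4]
  1-simplices (10): [0,1], [0,2], [0,3], [0,4], [1,2], [1,3], [1,4], [2,3], [2,4], [3,4]
  2-simplices (5): [0,1,3], [0,2,3], [0,2,4], [1,2,4], [1,3,4]

giving chain groups C_0 ≅ Z^5, C_1 ≅ Z^10, C_2 ≅ Z^5.

Boundary ∂_1: C_1 → C_0 is given by ∂[p,q] = [q] − [p]. For instance
  ∂[2,3] = [3] − [2].
As a 5×10 matrix over Z this has rank 4, with invariant factors (1,1,1,1).

Boundary ∂_2: C_2 → C_1 maps a triangle to the signed sum of its edges. For instance
  ∂[0,2,3] = [2,3] − [0,3] + [0,2],
  ∂[0,2,4] = [2,4] − [0,4] + [0,2].
As a 10×5 matrix over Z this has rank 5, with invariant factors (1,1,1,1,1).

Computing H_k = (kernel of ∂_k) / (image of ∂_{k+1}):

  H_0: rank C_0 − rank ∂_1 = 5 − 4 = 1, and the invariant factors of ∂_1 are all 1, so H_0 = Z.
  H_1: rank ker ∂_1 − rank ∂_2 = (10 − 4) − 5 = 1, and the invariant factors of ∂_2 are all 1, so H_1 = Z.
  H_2: rank ker ∂_2 − rank ∂_3 = (5 − 5) − 0 = 0, and there is no ∂_3, so H_2 = 0.

As a check, the Euler characteristic is 5 − 10 + 5 = 0, which agrees with 1 − 1 + 0 = 0.
(K is a triangulation of the Möbius band.)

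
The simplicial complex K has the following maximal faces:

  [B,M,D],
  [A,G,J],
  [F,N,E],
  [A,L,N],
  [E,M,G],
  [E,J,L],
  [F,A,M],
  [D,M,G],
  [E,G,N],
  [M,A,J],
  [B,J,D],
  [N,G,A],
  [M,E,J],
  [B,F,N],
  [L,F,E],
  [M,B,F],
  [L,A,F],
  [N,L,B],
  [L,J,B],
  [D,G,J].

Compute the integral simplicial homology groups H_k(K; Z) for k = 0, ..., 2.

H_0 ≅ Z,  H_1 ≅ Z ⊕ Z/2Z,  H_2 = 0.

We work with the vertex ordering A < B < D < E < F < G < J < L < M < N. The simplices of K, each written with vertices in increasing order, are:

  0-simplices (10): A, B, D, E, F, G, J, L, M, N
  1-simplices (30): AF, AG, AJ, AL, AM, AN, BD, BF, BJ, BL, BM, BN, DG, DJ, DM, EF, EG, EJ, EL, EM, EN, FL, FM, FN, GJ, GM, GN, JL, JM, LN
  2-simplices (20): AFL, AFM, AGJ, AGN, AJM, ALN, BDJ, BDM, BFM, BFN, BJL, BLN, DGJ, DGM, EFL, EFN, EGM, EGN, EJL, EJM

giving chain groups C_0 ≅ Z^10, C_1 ≅ Z^30, C_2 ≅ Z^20.

Boundary ∂_1: C_1 → C_0 sends each edge [p,q] (with p < q) to q − p. For instance
  ∂GN = N − G.
The 10×30 boundary matrix has rank 9 and Smith normal form diag(1,1,1,1,1,1,1,1,1).

∂_2: C_2 → C_1 maps a triangle to the signed sum of its edges. For instance
  ∂DGM = GM − DM + DG,
  ∂AGN = GN − AN + AG.
The 30×20 boundary matrix has rank 20 and Smith normal form diag(1,1,1,1,1,1,1,1,1,1,1,1,1,1,1,1,1,1,1,2).

Reading off H_k = ker ∂_k / im ∂_{k+1}:

  H_0: rank C_0 − rank ∂_1 = 10 − 9 = 1, and the invariant factors of ∂_1 are all 1, so H_0 = Z.
  H_1: rank ker ∂_1 − rank ∂_2 = (30 − 9) − 20 = 1, and ∂_2 has invariant factor 2 > 1, so H_1 = Z ⊕ Z/2Z.
  H_2: rank ker ∂_2 − rank ∂_3 = (20 − 20) − 0 = 0, and there is no ∂_3, so H_2 = 0.

As a check, the Euler characteristic is 10 − 30 + 20 = 0, which agrees with 1 − 1 + 0 = 0.
(K is a triangulation of the Klein bottle.)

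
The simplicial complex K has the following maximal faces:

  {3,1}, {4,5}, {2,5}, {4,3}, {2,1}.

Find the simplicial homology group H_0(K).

Order the vertices as 1 < 2 < 3 < 4 < 5. Listing each simplex with vertices in this order, K has dimension 1 with simplices:

  0-simplices (5): [1], [2], [3], [4], [5]
  1-simplices (5): [1,2], [1,3], [2,5], [3,4], [4,5]

giving chain groups C_0 ≅ Z^5, C_1 ≅ Z^5.

The boundary map ∂_1: C_1 → C_0 maps an edge to its endpoints' difference, ∂[p,q] = q − p.
This gives a 5×5 integer matrix of rank 4; reducing to Smith normal form yields diagonal entries (1,1,1,1).

Computing H_k = (kernel of ∂_k) / (image of ∂_{k+1}):

  H_0: rank C_0 − rank ∂_1 = 5 − 4 = 1, and the invariant factors of ∂_1 are all 1, so H_0 = Z.

H_0 ≅ Z.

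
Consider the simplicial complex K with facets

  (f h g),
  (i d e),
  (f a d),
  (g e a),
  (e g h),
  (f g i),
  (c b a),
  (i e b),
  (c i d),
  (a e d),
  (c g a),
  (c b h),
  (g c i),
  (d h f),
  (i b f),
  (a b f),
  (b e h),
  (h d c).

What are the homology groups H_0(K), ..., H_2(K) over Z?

H_0 ≅ Z,  H_1 ≅ Z^2,  H_2 ≅ Z.

Fix the vertex order a < b < c < d < e < f < g < h < i and write every simplex with vertices in increasing order. Then dim K = 2 and the simplices of K are:

  0-simplices (9): a, b, c, d, e, f, g, h, i
  1-simplices (27): ab, ac, ad, ae, af, ag, bc, be, bf, bh, bi, cd, cg, ch, ci, de, df, dh, di, eg, eh, ei, fg, fh, fi, gh, gi
  2-simplices (18): abc, abf, acg, ade, adf, aeg, bch, beh, bei, bfi, cdh, cdi, cgi, dei, dfh, egh, fgh, fgi

Hence C_0 ≅ Z^9, C_1 ≅ Z^27, C_2 ≅ Z^18.

Boundary ∂_1: C_1 → C_0 is given by ∂[p,q] = [q] − [p]. For instance
  ∂af = f − a.
The 9×27 boundary matrix has rank 8 and Smith normal form diag(1,1,1,1,1,1,1,1).

Boundary ∂_2: C_2 → C_1 acts by ∂[p,q,r] = [q,r] − [p,r] + [p,q]. For instance
  ∂fgh = gh − fh + fg,
  ∂cdi = di − ci + cd.
The resulting 27×18 matrix has rank 17, and its Smith normal form has invariant factors (1,1,1,1,1,1,1,1,1,1,1,1,1,1,1,1,1).

Computing H_k = (kernel of ∂_k) / (image of ∂_{k+1}):

  H_0: rank C_0 − rank ∂_1 = 9 − 8 = 1, and the invariant factors of ∂_1 are all 1, so H_0 ≅ Z.
  H_1: rank ker ∂_1 − rank ∂_2 = (27 − 8) − 17 = 2, and the invariant factors of ∂_2 are all 1, so H_1 ≅ Z^2.
  H_2: rank ker ∂_2 − rank ∂_3 = (18 − 17) − 0 = 1, and there is no ∂_3, so H_2 ≅ Z.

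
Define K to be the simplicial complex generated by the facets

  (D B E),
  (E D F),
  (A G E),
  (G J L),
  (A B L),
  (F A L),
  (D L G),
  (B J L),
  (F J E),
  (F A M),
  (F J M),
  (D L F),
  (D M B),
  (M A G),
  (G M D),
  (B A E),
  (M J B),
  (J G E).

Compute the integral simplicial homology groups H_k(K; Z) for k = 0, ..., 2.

Order the vertices as A < B < D < E < F < G < J < L < M. Listing each simplex with vertices in this order, K has dimension 2 with simplices:

  0-simplices (9): A, B, D, E, F, G, J, L, M
  1-simplices (27): AB, AE, AF, AG, AL, AM, BD, BE, BJ, BL, BM, DE, DF, DG, DL, DM, EF, EG, EJ, FJ, FL, FM, GJ, GL, GM, JL, JM
  2-simplices (18): ABE, ABL, AEG, AFL, AFM, AGM, BDE, BDM, BJL, BJM, DEF, DFL, DGL, DGM, EFJ, EGJ, FJM, GJL

so the chain groups are C_0 ≅ Z^9, C_1 ≅ Z^27, C_2 ≅ Z^18.

∂_1: C_1 → C_0 sends each edge [p,q] (with p < q) to q − p. For instance
  ∂GL = L − G.
The resulting 9×27 matrix has rank 8, and its Smith normal form has invariant factors (1,1,1,1,1,1,1,1).

∂_2: C_2 → C_1 acts by ∂[p,q,r] = [q,r] − [p,r] + [p,q]. For instance
  ∂ABE = BE − AE + AB,
  ∂BDM = DM − BM + BD.
The resulting 27×18 matrix has rank 17, and its Smith normal form has invariant factors (1,1,1,1,1,1,1,1,1,1,1,1,1,1,1,1,1).

From H_k ≅ ker(∂_k) / im(∂_{k+1}) we obtain:

  H_0: rank C_0 − rank ∂_1 = 9 − 8 = 1, and the invariant factors of ∂_1 are all 1, so H_0 = Z.
  H_1: rank ker ∂_1 − rank ∂_2 = (27 − 8) − 17 = 2, and the invariant factors of ∂_2 are all 1, so H_1 = Z^2.
  H_2: rank ker ∂_2 − rank ∂_3 = (18 − 17) − 0 = 1, and there is no ∂_3, so H_2 = Z.

(K is a triangulation of the torus T^2.)

H_0 = Z,  H_1 = Z^2,  H_2 = Z.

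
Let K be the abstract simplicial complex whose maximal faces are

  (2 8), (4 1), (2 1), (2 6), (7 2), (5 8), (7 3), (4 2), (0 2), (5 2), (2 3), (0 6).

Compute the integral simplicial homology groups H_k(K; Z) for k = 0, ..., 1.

Order the vertices as 0 < 1 < 2 < 3 < 4 < 5 < 6 < 7 < 8. Listing each simplex with vertices in this order, K has dimension 1 with simplices:

  0-simplices (9): [0], [1], [2], [3], [4], [5], [6], [7], [8]
  1-simplices (12): [0,2], [0,6], [1,2], [1,4], [2,3], [2,4], [2,5], [2,6], [2,7], [2,8], [3,7], [5,8]

giving chain groups C_0 ≅ Z^9, C_1 ≅ Z^12.

∂_1: C_1 → C_0 is given by ∂[p,q] = [q] − [p]. For instance
  ∂[2,6] = [6] − [2].
This gives a 9×12 integer matrix of rank 8; reducing to Smith normal form yields diagonal entries (1,1,1,1,1,1,1,1).

Reading off H_k = ker ∂_k / im ∂_{k+1}:

  H_0: rank C_0 − rank ∂_1 = 9 − 8 = 1, and the invariant factors of ∂_1 are all 1, so H_0 = Z.
  H_1: rank ker ∂_1 − rank ∂_2 = (12 − 8) − 0 = 4, and there is no ∂_2, so H_1 = Z^4.

H_0 = Z,  H_1 = Z^4.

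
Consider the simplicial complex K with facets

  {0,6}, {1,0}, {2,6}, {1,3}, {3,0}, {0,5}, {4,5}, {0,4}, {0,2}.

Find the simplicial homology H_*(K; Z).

Order the vertices as 0 < 1 < 2 < 3 < 4 < 5 < 6. Listing each simplex with vertices in this order, K has dimension 1 with simplices:

  0-simplices (7): [0], [1], [2], [3], [4], [5], [6]
  1-simplices (9): [0,1], [0,2], [0,3], [0,4], [0,5], [0,6], [1,3], [2,6], [4,5]

giving chain groups C_0 ≅ Z^7, C_1 ≅ Z^9.

∂_1: C_1 → C_0 sends each edge [p,q] (with p < q) to q − p.
This gives a 7×9 integer matrix of rank 6; reducing to Smith normal form yields diagonal entries (1,1,1,1,1,1).

Reading off H_k = ker ∂_k / im ∂_{k+1}:

  H_0: rank C_0 − rank ∂_1 = 7 − 6 = 1, and the invariant factors of ∂_1 are all 1, so H_0 ≅ Z.
  H_1: rank ker ∂_1 − rank ∂_2 = (9 − 6) − 0 = 3, and there is no ∂_2, so H_1 ≅ Z^3.

H_0 ≅ Z,  H_1 ≅ Z^3.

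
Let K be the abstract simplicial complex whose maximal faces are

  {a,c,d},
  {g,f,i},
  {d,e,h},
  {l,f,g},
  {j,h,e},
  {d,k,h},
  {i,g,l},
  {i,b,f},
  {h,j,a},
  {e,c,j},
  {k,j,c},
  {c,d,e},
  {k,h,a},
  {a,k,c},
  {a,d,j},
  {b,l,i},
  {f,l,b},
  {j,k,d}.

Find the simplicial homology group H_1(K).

Fix the vertex order a < b < c < d < e < f < g < h < i < j < k < l and write every simplex with vertices in increasing order. Then dim K = 2 and the simplices of K are:

  0-simplices (12): a, b, c, d, e, f, g, h, i, j, k, l
  1-simplices (27): ac, ad, ah, aj, ak, bf, bi, bl, cd, ce, cj, ck, de, dh, dj, dk, eh, ej, fg, fi, fl, gi, gl, hj, hk, il, jk
  2-simplices (18): acd, ack, adj, ahj, ahk, bfi, bfl, bil, cde, cej, cjk, deh, dhk, djk, ehj, fgi, fgl, gil

Hence C_0 ≅ Z^12, C_1 ≅ Z^27, C_2 ≅ Z^18.

∂_1: C_1 → C_0 maps an edge to its endpoints' difference, ∂[p,q] = q − p.
The 12×27 boundary matrix has rank 10 and Smith normal form diag(1,1,1,1,1,1,1,1,1,1).

The boundary map ∂_2: C_2 → C_1 sends each 2-simplex [p,q,r] to [q,r] − [p,r] + [p,q]. For instance
  ∂bfi = fi − bi + bf,
  ∂cjk = jk − ck + cj.
The resulting 27×18 matrix has rank 17, and its Smith normal form has invariant factors (1,1,1,1,1,1,1,1,1,1,1,1,1,1,1,1,2).

Reading off H_k = ker ∂_k / im ∂_{k+1}:

  H_1: rank ker ∂_1 − rank ∂_2 = (27 − 10) − 17 = 0, and ∂_2 has invariant factor 2 > 1, so H_1 ≅ Z/2.

(K is a triangulation of the disjoint union of the 2-sphere S^2 and the real projective plane RP^2.)

H_1 = Z/2.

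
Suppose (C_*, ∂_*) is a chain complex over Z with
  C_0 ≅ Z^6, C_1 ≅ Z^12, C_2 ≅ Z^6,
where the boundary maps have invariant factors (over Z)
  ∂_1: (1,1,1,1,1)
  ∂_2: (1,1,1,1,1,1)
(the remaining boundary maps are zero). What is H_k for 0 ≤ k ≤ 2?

H_0 = Z,  H_1 = Z,  H_2 = 0.

H_0: b_0 = 6 − 0 − 5 = 1; torsion from ∂_1 factors > 1: none. So H_0 = Z.
H_1: b_1 = 12 − 5 − 6 = 1; torsion from ∂_2 factors > 1: none. So H_1 = Z.
H_2: b_2 = 6 − 6 − 0 = 0; torsion from ∂_3 factors > 1: none. So H_2 = 0.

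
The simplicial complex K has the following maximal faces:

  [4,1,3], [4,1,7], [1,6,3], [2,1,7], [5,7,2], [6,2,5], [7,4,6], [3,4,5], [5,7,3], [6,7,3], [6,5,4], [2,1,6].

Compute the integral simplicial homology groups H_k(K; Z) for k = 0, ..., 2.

H_0 = Z,  H_1 = Z/2,  H_2 = 0.

Take the total order 1 < 2 < 3 < 4 < 5 < 6 < 7 on the vertex set. Then K (dimension 2) consists of the simplices:

  0-simplices (7): [1], [2], [3], [4], [5], [6], [7]
  1-simplices (18): [1,2], [1,3], [1,4], [1,6], [1,7], [2,5], [2,6], [2,7], [3,4], [3,5], [3,6], [3,7], [4,5], [4,6], [4,7], [5,6], [5,7], [6,7]
  2-simplices (12): [1,2,6], [1,2,7], [1,3,4], [1,3,6], [1,4,7], [2,5,6], [2,5,7], [3,4,5], [3,5,7], [3,6,7], [4,5,6], [4,6,7]

giving chain groups C_0 ≅ Z^7, C_1 ≅ Z^18, C_2 ≅ Z^12.

∂_1: C_1 → C_0 sends each edge [p,q] (with p < q) to q − p. For instance
  ∂[4,6] = [6] − [4].
The 7×18 boundary matrix has rank 6 and Smith normal form diag(1,1,1,1,1,1).

The boundary map ∂_2: C_2 → C_1 maps a triangle to the signed sum of its edges. For instance
  ∂[1,4,7] = [4,7] − [1,7] + [1,4],
  ∂[2,5,6] = [5,6] − [2,6] + [2,5].
The resulting 18×12 matrix has rank 12, and its Smith normal form has invariant factors (1,1,1,1,1,1,1,1,1,1,1,2).

From H_k ≅ ker(∂_k) / im(∂_{k+1}) we obtain:

  H_0: rank C_0 − rank ∂_1 = 7 − 6 = 1, and the invariant factors of ∂_1 are all 1, so H_0 ≅ Z.
  H_1: rank ker ∂_1 − rank ∂_2 = (18 − 6) − 12 = 0, and ∂_2 has invariant factor 2 > 1, so H_1 ≅ Z/2.
  H_2: rank ker ∂_2 − rank ∂_3 = (12 − 12) − 0 = 0, and there is no ∂_3, so H_2 ≅ 0.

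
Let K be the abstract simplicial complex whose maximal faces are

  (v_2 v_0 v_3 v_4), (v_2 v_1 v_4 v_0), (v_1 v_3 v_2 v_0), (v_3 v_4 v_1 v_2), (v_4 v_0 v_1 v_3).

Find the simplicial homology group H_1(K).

K has 5 vertices, 10 edges, 10 triangles, 5 3-simplices.
rank ∂_1 = 4, rank ∂_2 = 6 ⇒ b_1 = 10 − 4 − 6 = 0; all invariant factors of ∂_2 are 1 so no torsion. So H_1 ≅ 0.

H_1 = 0.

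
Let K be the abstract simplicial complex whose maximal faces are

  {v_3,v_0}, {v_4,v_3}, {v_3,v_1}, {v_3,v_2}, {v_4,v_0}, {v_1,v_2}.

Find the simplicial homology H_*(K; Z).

H_0 ≅ Z,  H_1 ≅ Z^2.

Take the total order v_0 < v_1 < v_2 < v_3 < v_4 on the vertex set. Then K (dimension 1) consists of the simplices:

  0-simplices (5): [v_0], [v_1], [v_2], [v_3], [v_4]
  1-simplices (6): [v_0,v_3], [v_0,v_4], [v_1,v_2], [v_1,v_3], [v_2,v_3], [v_3,v_4]

so the chain groups are C_0 ≅ Z^5, C_1 ≅ Z^6.

Boundary ∂_1: C_1 → C_0 is given by ∂[p,q] = [q] − [p]. For instance
  ∂[v_3,v_4] = [v_4] − [v_3].
This gives a 5×6 integer matrix of rank 4; reducing to Smith normal form yields diagonal entries (1,1,1,1).

Reading off H_k = ker ∂_k / im ∂_{k+1}:

  H_0: rank C_0 − rank ∂_1 = 5 − 4 = 1, and the invariant factors of ∂_1 are all 1, so H_0 ≅ Z.
  H_1: rank ker ∂_1 − rank ∂_2 = (6 − 4) − 0 = 2, and there is no ∂_2, so H_1 ≅ Z^2.

(K is a triangulation of a wedge of 2 circles.)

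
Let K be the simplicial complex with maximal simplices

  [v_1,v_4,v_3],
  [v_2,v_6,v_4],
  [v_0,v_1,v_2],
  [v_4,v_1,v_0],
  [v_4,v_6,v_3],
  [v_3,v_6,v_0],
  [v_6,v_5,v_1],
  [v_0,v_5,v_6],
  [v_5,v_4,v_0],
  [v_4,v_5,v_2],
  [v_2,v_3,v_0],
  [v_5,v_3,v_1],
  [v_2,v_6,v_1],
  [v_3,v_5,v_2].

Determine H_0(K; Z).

Take the total order v_0 < v_1 < v_2 < v_3 < v_4 < v_5 < v_6 on the vertex set. Then K (dimension 2) consists of the simplices:

  0-simplices (7): [v_0], [v_1], [v_2], [v_3], [v_4], [v_5], [v_6]
  1-simplices (21): (21 of them)
  2-simplices (14): (14 of them)

Hence C_0 ≅ Z^7, C_1 ≅ Z^21, C_2 ≅ Z^14.

Boundary ∂_1: C_1 → C_0 sends each edge [p,q] (with p < q) to q − p. For instance
  ∂[v_1,v_3] = [v_3] − [v_1].
This gives a 7×21 integer matrix of rank 6; reducing to Smith normal form yields diagonal entries (1,1,1,1,1,1).

The boundary map ∂_2: C_2 → C_1 acts by ∂[p,q,r] = [q,r] − [p,r] + [p,q]. For instance
  ∂[v_1,v_2,v_6] = [v_2,v_6] − [v_1,v_6] + [v_1,v_2],
  ∂[v_2,v_4,v_6] = [v_4,v_6] − [v_2,v_6] + [v_2,v_4].
As a 21×14 matrix over Z this has rank 13, with invariant factors (1,1,1,1,1,1,1,1,1,1,1,1,1).

Now H_k = ker ∂_k / im ∂_{k+1}, so:

  H_0: rank C_0 − rank ∂_1 = 7 − 6 = 1, and the invariant factors of ∂_1 are all 1, so H_0 ≅ Z.

H_0 = Z.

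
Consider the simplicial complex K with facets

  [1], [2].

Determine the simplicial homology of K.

H_0 ≅ Z^2.

We work with the vertex ordering 1 < 2. The simplices of K, each written with vertices in increasing order, are:

  0-simplices (2): [1], [2]

Hence C_0 ≅ Z^2.

Reading off H_k = ker ∂_k / im ∂_{k+1}:

  H_0: rank C_0 − rank ∂_1 = 2 − 0 = 2, and there is no ∂_1, so H_0 ≅ Z^2.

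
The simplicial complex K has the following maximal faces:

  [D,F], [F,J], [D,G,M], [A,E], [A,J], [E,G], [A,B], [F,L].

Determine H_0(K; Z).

K has 9 vertices, 10 edges, 1 triangle.
rank ∂_0 = 0, rank ∂_1 = 8 ⇒ b_0 = 9 − 0 − 8 = 1; all invariant factors of ∂_1 are 1 so no torsion. So H_0 ≅ Z.

H_0 ≅ Z.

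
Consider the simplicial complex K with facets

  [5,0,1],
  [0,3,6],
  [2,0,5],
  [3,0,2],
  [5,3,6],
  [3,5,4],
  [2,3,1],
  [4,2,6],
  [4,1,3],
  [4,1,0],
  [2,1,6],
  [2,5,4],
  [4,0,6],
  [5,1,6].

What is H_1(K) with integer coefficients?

Fix the vertex order 0 < 1 < 2 < 3 < 4 < 5 < 6 and write every simplex with vertices in increasing order. Then dim K = 2 and the simplices of K are:

  0-simplices (7): [0], [1], [2], [3], [4], [5], [6]
  1-simplices (21): [0,1], [0,2], [0,3], [0,4], [0,5], [0,6], [1,2], [1,3], [1,4], [1,5], [1,6], [2,3], [2,4], [2,5], [2,6], [3,4], [3,5], [3,6], [4,5], [4,6], [5,6]
  2-simplices (14): [0,1,4], [0,1,5], [0,2,3], [0,2,5], [0,3,6], [0,4,6], [1,2,3], [1,2,6], [1,3,4], [1,5,6], [2,4,5], [2,4,6], [3,4,5], [3,5,6]

giving chain groups C_0 ≅ Z^7, C_1 ≅ Z^21, C_2 ≅ Z^14.

The boundary map ∂_1: C_1 → C_0 maps an edge to its endpoints' difference, ∂[p,q] = q − p. For instance
  ∂[2,6] = [6] − [2].
This gives a 7×21 integer matrix of rank 6; reducing to Smith normal form yields diagonal entries (1,1,1,1,1,1).

The boundary map ∂_2: C_2 → C_1 maps a triangle to the signed sum of its edges. For instance
  ∂[3,5,6] = [5,6] − [3,6] + [3,5],
  ∂[1,2,3] = [2,3] − [1,3] + [1,2].
The 21×14 boundary matrix has rank 13 and Smith normal form diag(1,1,1,1,1,1,1,1,1,1,1,1,1).

Computing H_k = (kernel of ∂_k) / (image of ∂_{k+1}):

  H_1: rank ker ∂_1 − rank ∂_2 = (21 − 6) − 13 = 2, and the invariant factors of ∂_2 are all 1, so H_1 = Z^2.

(K is a triangulation of the torus T^2.)

H_1 ≅ Z^2.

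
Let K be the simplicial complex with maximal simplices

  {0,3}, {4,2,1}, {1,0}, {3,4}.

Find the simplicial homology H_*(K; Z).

Take the total order 0 < 1 < 2 < 3 < 4 on the vertex set. Then K (dimension 2) consists of the simplices:

  0-simplices (5): [0], [1], [2], [3], [4]
  1-simplices (6): [0,1], [0,3], [1,2], [1,4], [2,4], [3,4]
  2-simplices (1): [1,2,4]

so the chain groups are C_0 ≅ Z^5, C_1 ≅ Z^6, C_2 ≅ Z^1.

The boundary map ∂_1: C_1 → C_0 is given by ∂[p,q] = [q] − [p]. For instance
  ∂[0,1] = [1] − [0].
This gives a 5×6 integer matrix of rank 4; reducing to Smith normal form yields diagonal entries (1,1,1,1).

The boundary map ∂_2: C_2 → C_1 acts by ∂[p,q,r] = [q,r] − [p,r] + [p,q]. For instance
  ∂[1,2,4] = [2,4] − [1,4] + [1,2].
The resulting 6×1 matrix has rank 1, and its Smith normal form has invariant factors (1).

Now H_k = ker ∂_k / im ∂_{k+1}, so:

  H_0: rank C_0 − rank ∂_1 = 5 − 4 = 1, and the invariant factors of ∂_1 are all 1, so H_0 ≅ Z.
  H_1: rank ker ∂_1 − rank ∂_2 = (6 − 4) − 1 = 1, and the invariant factors of ∂_2 are all 1, so H_1 ≅ Z.
  H_2: rank ker ∂_2 − rank ∂_3 = (1 − 1) − 0 = 0, and there is no ∂_3, so H_2 ≅ 0.

H_0 = Z,  H_1 = Z,  H_2 = 0.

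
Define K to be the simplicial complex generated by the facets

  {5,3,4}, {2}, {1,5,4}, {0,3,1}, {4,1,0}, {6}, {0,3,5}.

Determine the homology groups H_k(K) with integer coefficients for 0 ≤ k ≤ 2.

Fix the vertex order 0 < 1 < 2 < 3 < 4 < 5 < 6 and write every simplex with vertices in increasing order. Then dim K = 2 and the simplices of K are:

  0-simplices (7): [0], [1], [2], [3], [4], [5], [6]
  1-simplices (10): [0,1], [0,3], [0,4], [0,5], [1,3], [1,4], [1,5], [3,4], [3,5], [4,5]
  2-simplices (5): [0,1,3], [0,1,4], [0,3,5], [1,4,5], [3,4,5]

so the chain groups are C_0 ≅ Z^7, C_1 ≅ Z^10, C_2 ≅ Z^5.

∂_1: C_1 → C_0 is given by ∂[p,q] = [q] − [p]. For instance
  ∂[0,5] = [5] − [0].
As a 7×10 matrix over Z this has rank 4, with invariant factors (1,1,1,1).

Boundary ∂_2: C_2 → C_1 sends each 2-simplex [p,q,r] to [q,r] − [p,r] + [p,q]. For instance
  ∂[0,1,3] = [1,3] − [0,3] + [0,1],
  ∂[0,3,5] = [3,5] − [0,5] + [0,3].
This gives a 10×5 integer matrix of rank 5; reducing to Smith normal form yields diagonal entries (1,1,1,1,1).

Reading off H_k = ker ∂_k / im ∂_{k+1}:

  H_0: rank C_0 − rank ∂_1 = 7 − 4 = 3, and the invariant factors of ∂_1 are all 1, so H_0 = Z^3.
  H_1: rank ker ∂_1 − rank ∂_2 = (10 − 4) − 5 = 1, and the invariant factors of ∂_2 are all 1, so H_1 = Z.
  H_2: rank ker ∂_2 − rank ∂_3 = (5 − 5) − 0 = 0, and there is no ∂_3, so H_2 = 0.

H_0 ≅ Z^3,  H_1 ≅ Z,  H_2 = 0.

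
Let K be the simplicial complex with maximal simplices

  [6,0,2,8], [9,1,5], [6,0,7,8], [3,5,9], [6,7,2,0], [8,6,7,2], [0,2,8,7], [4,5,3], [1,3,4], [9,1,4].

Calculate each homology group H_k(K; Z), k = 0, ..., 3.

Take the total order 0 < 1 < 2 < 3 < 4 < 5 < 6 < 7 < 8 < 9 on the vertex set. Then K (dimension 3) consists of the simplices:

  0-simplices (10): [0], [1], [2], [3], [4], [5], [6], [7], [8], [9]
  1-simplices (20): [0,2], [0,6], [0,7], [0,8], [1,3], [1,4], [1,5], [1,9], [2,6], [2,7], [2,8], [3,4], [3,5], [3,9], [4,5], [4,9], [5,9], [6,7], [6,8], [7,8]
  2-simplices (15): [0,2,6], [0,2,7], [0,2,8], [0,6,7], [0,6,8], [0,7,8], [1,3,4], [1,4,9], [1,5,9], [2,6,7], [2,6,8], [2,7,8], [3,4,5], [3,5,9], [6,7,8]
  3-simplices (5): [0,2,6,7], [0,2,6,8], [0,2,7,8], [0,6,7,8], [2,6,7,8]

Hence C_0 ≅ Z^10, C_1 ≅ Z^20, C_2 ≅ Z^15, C_3 ≅ Z^5.

The boundary map ∂_1: C_1 → C_0 is given by ∂[p,q] = [q] − [p].
This gives a 10×20 integer matrix of rank 8; reducing to Smith normal form yields diagonal entries (1,1,1,1,1,1,1,1).

∂_2: C_2 → C_1 sends each 2-simplex [p,q,r] to [q,r] − [p,r] + [p,q]. For instance
  ∂[0,7,8] = [7,8] − [0,8] + [0,7],
  ∂[0,2,6] = [2,6] − [0,6] + [0,2].
This gives a 20×15 integer matrix of rank 11; reducing to Smith normal form yields diagonal entries (1,1,1,1,1,1,1,1,1,1,1).

Boundary ∂_3: C_3 → C_2 sends each 3-simplex σ to the alternating sum Σ_i (−1)^i (σ with its i-th vertex removed). For instance
  ∂[0,2,6,7] = [2,6,7] − [0,6,7] + [0,2,7] − [0,2,6],
  ∂[0,2,7,8] = [2,7,8] − [0,7,8] + [0,2,8] − [0,2,7].
As a 15×5 matrix over Z this has rank 4, with invariant factors (1,1,1,1).

Now H_k = ker ∂_k / im ∂_{k+1}, so:

  H_0: rank C_0 − rank ∂_1 = 10 − 8 = 2, and the invariant factors of ∂_1 are all 1, so H_0 ≅ Z^2.
  H_1: rank ker ∂_1 − rank ∂_2 = (20 − 8) − 11 = 1, and the invariant factors of ∂_2 are all 1, so H_1 ≅ Z.
  H_2: rank ker ∂_2 − rank ∂_3 = (15 − 11) − 4 = 0, and the invariant factors of ∂_3 are all 1, so H_2 ≅ 0.
  H_3: rank ker ∂_3 − rank ∂_4 = (5 − 4) − 0 = 1, and there is no ∂_4, so H_3 ≅ Z.

As a check, the Euler characteristic is 10 − 20 + 15 − 5 = 0, which agrees with 2 − 1 + 0 − 1 = 0.

H_0 ≅ Z^2,  H_1 ≅ Z,  H_2 = 0,  H_3 ≅ Z.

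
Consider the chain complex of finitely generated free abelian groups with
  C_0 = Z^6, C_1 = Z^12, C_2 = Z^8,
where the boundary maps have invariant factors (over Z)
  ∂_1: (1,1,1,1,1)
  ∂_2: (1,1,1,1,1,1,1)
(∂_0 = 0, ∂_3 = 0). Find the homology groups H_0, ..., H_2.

H_0: b_0 = 6 − 0 − 5 = 1; torsion from ∂_1 factors > 1: none. So H_0 = Z.
H_1: b_1 = 12 − 5 − 7 = 0; torsion from ∂_2 factors > 1: none. So H_1 = 0.
H_2: b_2 = 8 − 7 − 0 = 1; torsion from ∂_3 factors > 1: none. So H_2 = Z.

H_0 = Z,  H_1 = 0,  H_2 = Z.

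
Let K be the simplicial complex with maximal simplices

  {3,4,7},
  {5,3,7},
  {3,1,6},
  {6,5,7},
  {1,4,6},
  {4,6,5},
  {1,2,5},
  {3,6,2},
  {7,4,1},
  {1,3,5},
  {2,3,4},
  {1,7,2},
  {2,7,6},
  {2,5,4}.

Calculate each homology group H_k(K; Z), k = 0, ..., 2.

H_0 ≅ Z,  H_1 ≅ Z^2,  H_2 ≅ Z.

Take the total order 1 < 2 < 3 < 4 < 5 < 6 < 7 on the vertex set. Then K (dimension 2) consists of the simplices:

  0-simplices (7): [1], [2], [3], [4], [5], [6], [7]
  1-simplices (21): [1,2], [1,3], [1,4], [1,5], [1,6], [1,7], [2,3], [2,4], [2,5], [2,6], [2,7], [3,4], [3,5], [3,6], [3,7], [4,5], [4,6], [4,7], [5,6], [5,7], [6,7]
  2-simplices (14): [1,2,5], [1,2,7], [1,3,5], [1,3,6], [1,4,6], [1,4,7], [2,3,4], [2,3,6], [2,4,5], [2,6,7], [3,4,7], [3,5,7], [4,5,6], [5,6,7]

Hence C_0 ≅ Z^7, C_1 ≅ Z^21, C_2 ≅ Z^14.

The boundary map ∂_1: C_1 → C_0 sends each edge [p,q] (with p < q) to q − p. For instance
  ∂[3,5] = [5] − [3].
The 7×21 boundary matrix has rank 6 and Smith normal form diag(1,1,1,1,1,1).

The boundary map ∂_2: C_2 → C_1 acts by ∂[p,q,r] = [q,r] − [p,r] + [p,q]. For instance
  ∂[1,2,5] = [2,5] − [1,5] + [1,2],
  ∂[3,4,7] = [4,7] − [3,7] + [3,4].
As a 21×14 matrix over Z this has rank 13, with invariant factors (1,1,1,1,1,1,1,1,1,1,1,1,1).

Reading off H_k = ker ∂_k / im ∂_{k+1}:

  H_0: rank C_0 − rank ∂_1 = 7 − 6 = 1, and the invariant factors of ∂_1 are all 1, so H_0 = Z.
  H_1: rank ker ∂_1 − rank ∂_2 = (21 − 6) − 13 = 2, and the invariant factors of ∂_2 are all 1, so H_1 = Z^2.
  H_2: rank ker ∂_2 − rank ∂_3 = (14 − 13) − 0 = 1, and there is no ∂_3, so H_2 = Z.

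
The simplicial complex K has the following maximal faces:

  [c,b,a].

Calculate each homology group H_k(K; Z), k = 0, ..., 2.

H_0 = Z,  H_1 = 0,  H_2 = 0.

Take the total order a < b < c on the vertex set. Then K (dimension 2) consists of the simplices:

  0-simplices (3): a, b, c
  1-simplices (3): ab, ac, bc
  2-simplices (1): abc

giving chain groups C_0 ≅ Z^3, C_1 ≅ Z^3, C_2 ≅ Z^1.

Boundary ∂_1: C_1 → C_0 maps an edge to its endpoints' difference, ∂[p,q] = q − p. For instance
  ∂ac = c − a.
As a 3×3 matrix over Z this has rank 2, with invariant factors (1,1).

Boundary ∂_2: C_2 → C_1 acts by ∂[p,q,r] = [q,r] − [p,r] + [p,q]. For instance
  ∂abc = bc − ac + ab.
The 3×1 boundary matrix has rank 1 and Smith normal form diag(1).

Now H_k = ker ∂_k / im ∂_{k+1}, so:

  H_0: rank C_0 − rank ∂_1 = 3 − 2 = 1, and the invariant factors of ∂_1 are all 1, so H_0 ≅ Z.
  H_1: rank ker ∂_1 − rank ∂_2 = (3 − 2) − 1 = 0, and the invariant factors of ∂_2 are all 1, so H_1 ≅ 0.
  H_2: rank ker ∂_2 − rank ∂_3 = (1 − 1) − 0 = 0, and there is no ∂_3, so H_2 ≅ 0.

As a check, the Euler characteristic is 3 − 3 + 1 = 1, which agrees with 1 − 0 + 0 = 1.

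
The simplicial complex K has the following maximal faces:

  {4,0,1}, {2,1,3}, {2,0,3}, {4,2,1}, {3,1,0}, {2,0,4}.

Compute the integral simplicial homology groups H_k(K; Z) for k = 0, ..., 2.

Fix the vertex order 0 < 1 < 2 < 3 < 4 and write every simplex with vertices in increasing order. Then dim K = 2 and the simplices of K are:

  0-simplices (5): [0], [1], [2], [3], [4]
  1-simplices (9): [0,1], [0,2], [0,3], [0,4], [1,2], [1,3], [1,4], [2,3], [2,4]
  2-simplices (6): [0,1,3], [0,1,4], [0,2,3], [0,2,4], [1,2,3], [1,2,4]

giving chain groups C_0 ≅ Z^5, C_1 ≅ Z^9, C_2 ≅ Z^6.

Boundary ∂_1: C_1 → C_0 maps an edge to its endpoints' difference, ∂[p,q] = q − p.
This gives a 5×9 integer matrix of rank 4; reducing to Smith normal form yields diagonal entries (1,1,1,1).

∂_2: C_2 → C_1 acts by ∂[p,q,r] = [q,r] − [p,r] + [p,q]. For instance
  ∂[0,2,4] = [2,4] − [0,4] + [0,2],
  ∂[1,2,3] = [2,3] − [1,3] + [1,2].
The 9×6 boundary matrix has rank 5 and Smith normal form diag(1,1,1,1,1).

Now H_k = ker ∂_k / im ∂_{k+1}, so:

  H_0: rank C_0 − rank ∂_1 = 5 − 4 = 1, and the invariant factors of ∂_1 are all 1, so H_0 ≅ Z.
  H_1: rank ker ∂_1 − rank ∂_2 = (9 − 4) − 5 = 0, and the invariant factors of ∂_2 are all 1, so H_1 ≅ 0.
  H_2: rank ker ∂_2 − rank ∂_3 = (6 − 5) − 0 = 1, and there is no ∂_3, so H_2 ≅ Z.

H_0 ≅ Z,  H_1 = 0,  H_2 ≅ Z.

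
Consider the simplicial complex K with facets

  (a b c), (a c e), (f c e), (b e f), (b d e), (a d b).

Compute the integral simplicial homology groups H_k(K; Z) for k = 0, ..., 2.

We work with the vertex ordering a < b < c < d < e < f. The simplices of K, each written with vertices in increasing order, are:

  0-simplices (6): a, b, c, d, e, f
  1-simplices (12): ab, ac, ad, ae, bc, bd, be, bf, ce, cf, de, ef
  2-simplices (6): abc, abd, ace, bde, bef, cef

giving chain groups C_0 ≅ Z^6, C_1 ≅ Z^12, C_2 ≅ Z^6.

∂_1: C_1 → C_0 sends each edge [p,q] (with p < q) to q − p. For instance
  ∂ae = e − a.
As a 6×12 matrix over Z this has rank 5, with invariant factors (1,1,1,1,1).

∂_2: C_2 → C_1 maps a triangle to the signed sum of its edges. For instance
  ∂abc = bc − ac + ab,
  ∂bde = de − be + bd.
The 12×6 boundary matrix has rank 6 and Smith normal form diag(1,1,1,1,1,1).

Now H_k = ker ∂_k / im ∂_{k+1}, so:

  H_0: rank C_0 − rank ∂_1 = 6 − 5 = 1, and the invariant factors of ∂_1 are all 1, so H_0 = Z.
  H_1: rank ker ∂_1 − rank ∂_2 = (12 − 5) − 6 = 1, and the invariant factors of ∂_2 are all 1, so H_1 = Z.
  H_2: rank ker ∂_2 − rank ∂_3 = (6 − 6) − 0 = 0, and there is no ∂_3, so H_2 = 0.

H_0 ≅ Z,  H_1 ≅ Z,  H_2 = 0.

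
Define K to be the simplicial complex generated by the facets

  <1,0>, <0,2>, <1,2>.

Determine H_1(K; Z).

We work with the vertex ordering 0 < 1 < 2. The simplices of K, each written with vertices in increasing order, are:

  0-simplices (3): [0], [1], [2]
  1-simplices (3): [0,1], [0,2], [1,2]

Hence C_0 ≅ Z^3, C_1 ≅ Z^3.

∂_1: C_1 → C_0 is given by ∂[p,q] = [q] − [p]. For instance
  ∂[0,2] = [2] − [0].
The 3×3 boundary matrix has rank 2 and Smith normal form diag(1,1).

Reading off H_k = ker ∂_k / im ∂_{k+1}:

  H_1: rank ker ∂_1 − rank ∂_2 = (3 − 2) − 0 = 1, and there is no ∂_2, so H_1 ≅ Z.

H_1 ≅ Z.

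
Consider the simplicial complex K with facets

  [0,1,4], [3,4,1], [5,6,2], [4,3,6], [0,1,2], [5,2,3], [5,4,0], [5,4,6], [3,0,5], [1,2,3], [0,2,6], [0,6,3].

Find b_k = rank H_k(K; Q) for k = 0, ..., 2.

b_0 = 1, b_1 = 0, b_2 = 0.

We work with the vertex ordering 0 < 1 < 2 < 3 < 4 < 5 < 6. The simplices of K, each written with vertices in increasing order, are:

  0-simplices (7): [0], [1], [2], [3], [4], [5], [6]
  1-simplices (18): [0,1], [0,2], [0,3], [0,4], [0,5], [0,6], [1,2], [1,3], [1,4], [2,3], [2,5], [2,6], [3,4], [3,5], [3,6], [4,5], [4,6], [5,6]
  2-simplices (12): [0,1,2], [0,1,4], [0,2,6], [0,3,5], [0,3,6], [0,4,5], [1,2,3], [1,3,4], [2,3,5], [2,5,6], [3,4,6], [4,5,6]

Hence C_0 ≅ Z^7, C_1 ≅ Z^18, C_2 ≅ Z^12.

The boundary map ∂_1: C_1 → C_0 sends each edge [p,q] (with p < q) to q − p. For instance
  ∂[3,6] = [6] − [3].
As a 7×18 matrix over Z this has rank 6, with invariant factors (1,1,1,1,1,1).

Boundary ∂_2: C_2 → C_1 maps a triangle to the signed sum of its edges. For instance
  ∂[0,3,6] = [3,6] − [0,6] + [0,3],
  ∂[1,2,3] = [2,3] − [1,3] + [1,2].
This gives a 18×12 integer matrix of rank 12; reducing to Smith normal form yields diagonal entries (1,1,1,1,1,1,1,1,1,1,1,2).

Computing H_k = (kernel of ∂_k) / (image of ∂_{k+1}):

  H_0: rank C_0 − rank ∂_1 = 7 − 6 = 1, and the invariant factors of ∂_1 are all 1, so H_0 = Z.
  H_1: rank ker ∂_1 − rank ∂_2 = (18 − 6) − 12 = 0, and ∂_2 has invariant factor 2 > 1, so H_1 = Z/2.
  H_2: rank ker ∂_2 − rank ∂_3 = (12 − 12) − 0 = 0, and there is no ∂_3, so H_2 = 0.

As a check, the Euler characteristic is 7 − 18 + 12 = 1, which agrees with 1 − 0 + 0 = 1.

Hence the Betti numbers are b_0 = 1, b_1 = 0, b_2 = 0.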